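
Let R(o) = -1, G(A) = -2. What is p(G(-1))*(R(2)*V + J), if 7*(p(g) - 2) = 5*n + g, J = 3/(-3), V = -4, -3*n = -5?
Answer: 61/7 ≈ 8.7143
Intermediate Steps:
n = 5/3 (n = -⅓*(-5) = 5/3 ≈ 1.6667)
J = -1 (J = 3*(-⅓) = -1)
p(g) = 67/21 + g/7 (p(g) = 2 + (5*(5/3) + g)/7 = 2 + (25/3 + g)/7 = 2 + (25/21 + g/7) = 67/21 + g/7)
p(G(-1))*(R(2)*V + J) = (67/21 + (⅐)*(-2))*(-1*(-4) - 1) = (67/21 - 2/7)*(4 - 1) = (61/21)*3 = 61/7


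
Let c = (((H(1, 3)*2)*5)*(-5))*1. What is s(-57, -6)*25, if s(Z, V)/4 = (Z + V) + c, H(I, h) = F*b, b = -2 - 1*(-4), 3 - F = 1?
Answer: -26300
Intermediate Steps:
F = 2 (F = 3 - 1*1 = 3 - 1 = 2)
b = 2 (b = -2 + 4 = 2)
H(I, h) = 4 (H(I, h) = 2*2 = 4)
c = -200 (c = (((4*2)*5)*(-5))*1 = ((8*5)*(-5))*1 = (40*(-5))*1 = -200*1 = -200)
s(Z, V) = -800 + 4*V + 4*Z (s(Z, V) = 4*((Z + V) - 200) = 4*((V + Z) - 200) = 4*(-200 + V + Z) = -800 + 4*V + 4*Z)
s(-57, -6)*25 = (-800 + 4*(-6) + 4*(-57))*25 = (-800 - 24 - 228)*25 = -1052*25 = -26300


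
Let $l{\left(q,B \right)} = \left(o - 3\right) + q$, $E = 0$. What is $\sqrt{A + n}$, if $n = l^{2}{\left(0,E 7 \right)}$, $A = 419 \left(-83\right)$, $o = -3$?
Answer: $7 i \sqrt{709} \approx 186.39 i$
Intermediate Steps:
$l{\left(q,B \right)} = -6 + q$ ($l{\left(q,B \right)} = \left(-3 - 3\right) + q = -6 + q$)
$A = -34777$
$n = 36$ ($n = \left(-6 + 0\right)^{2} = \left(-6\right)^{2} = 36$)
$\sqrt{A + n} = \sqrt{-34777 + 36} = \sqrt{-34741} = 7 i \sqrt{709}$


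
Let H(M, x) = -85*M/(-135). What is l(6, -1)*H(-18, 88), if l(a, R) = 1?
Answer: -34/3 ≈ -11.333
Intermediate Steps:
H(M, x) = 17*M/27 (H(M, x) = -85*M*(-1/135) = 17*M/27)
l(6, -1)*H(-18, 88) = 1*((17/27)*(-18)) = 1*(-34/3) = -34/3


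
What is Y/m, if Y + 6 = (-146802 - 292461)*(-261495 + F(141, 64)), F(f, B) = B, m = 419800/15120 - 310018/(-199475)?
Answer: 279318876918067350/71312159 ≈ 3.9168e+9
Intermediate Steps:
m = 2210676929/75401550 (m = 419800*(1/15120) - 310018*(-1/199475) = 10495/378 + 310018/199475 = 2210676929/75401550 ≈ 29.319)
Y = 114836965347 (Y = -6 + (-146802 - 292461)*(-261495 + 64) = -6 - 439263*(-261431) = -6 + 114836965353 = 114836965347)
Y/m = 114836965347/(2210676929/75401550) = 114836965347*(75401550/2210676929) = 279318876918067350/71312159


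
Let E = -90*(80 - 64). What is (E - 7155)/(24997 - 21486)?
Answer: -8595/3511 ≈ -2.4480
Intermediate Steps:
E = -1440 (E = -90*16 = -1440)
(E - 7155)/(24997 - 21486) = (-1440 - 7155)/(24997 - 21486) = -8595/3511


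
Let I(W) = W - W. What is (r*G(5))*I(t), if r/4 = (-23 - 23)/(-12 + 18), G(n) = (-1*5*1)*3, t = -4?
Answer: 0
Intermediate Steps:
G(n) = -15 (G(n) = -5*1*3 = -5*3 = -15)
I(W) = 0
r = -92/3 (r = 4*((-23 - 23)/(-12 + 18)) = 4*(-46/6) = 4*(-46*⅙) = 4*(-23/3) = -92/3 ≈ -30.667)
(r*G(5))*I(t) = -92/3*(-15)*0 = 460*0 = 0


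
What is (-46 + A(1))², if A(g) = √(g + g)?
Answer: (46 - √2)² ≈ 1987.9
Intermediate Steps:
A(g) = √2*√g (A(g) = √(2*g) = √2*√g)
(-46 + A(1))² = (-46 + √2*√1)² = (-46 + √2*1)² = (-46 + √2)²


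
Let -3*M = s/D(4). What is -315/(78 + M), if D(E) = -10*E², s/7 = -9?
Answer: -16800/4153 ≈ -4.0453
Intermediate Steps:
s = -63 (s = 7*(-9) = -63)
M = -21/160 (M = -(-21)/((-10*4²)) = -(-21)/((-10*16)) = -(-21)/(-160) = -(-21)*(-1)/160 = -⅓*63/160 = -21/160 ≈ -0.13125)
-315/(78 + M) = -315/(78 - 21/160) = -315/(12459/160) = (160/12459)*(-315) = -16800/4153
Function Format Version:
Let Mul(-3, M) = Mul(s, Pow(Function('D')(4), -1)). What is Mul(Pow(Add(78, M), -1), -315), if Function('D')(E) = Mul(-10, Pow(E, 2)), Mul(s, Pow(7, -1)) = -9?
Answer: Rational(-16800, 4153) ≈ -4.0453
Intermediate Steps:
s = -63 (s = Mul(7, -9) = -63)
M = Rational(-21, 160) (M = Mul(Rational(-1, 3), Mul(-63, Pow(Mul(-10, Pow(4, 2)), -1))) = Mul(Rational(-1, 3), Mul(-63, Pow(Mul(-10, 16), -1))) = Mul(Rational(-1, 3), Mul(-63, Pow(-160, -1))) = Mul(Rational(-1, 3), Mul(-63, Rational(-1, 160))) = Mul(Rational(-1, 3), Rational(63, 160)) = Rational(-21, 160) ≈ -0.13125)
Mul(Pow(Add(78, M), -1), -315) = Mul(Pow(Add(78, Rational(-21, 160)), -1), -315) = Mul(Pow(Rational(12459, 160), -1), -315) = Mul(Rational(160, 12459), -315) = Rational(-16800, 4153)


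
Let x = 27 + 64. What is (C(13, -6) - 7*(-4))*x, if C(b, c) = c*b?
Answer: -4550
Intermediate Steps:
C(b, c) = b*c
x = 91
(C(13, -6) - 7*(-4))*x = (13*(-6) - 7*(-4))*91 = (-78 + 28)*91 = -50*91 = -4550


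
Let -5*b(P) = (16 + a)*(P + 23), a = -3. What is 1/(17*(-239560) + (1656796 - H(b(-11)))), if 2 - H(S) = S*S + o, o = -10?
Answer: -25/60369064 ≈ -4.1412e-7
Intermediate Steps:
b(P) = -299/5 - 13*P/5 (b(P) = -(16 - 3)*(P + 23)/5 = -13*(23 + P)/5 = -(299 + 13*P)/5 = -299/5 - 13*P/5)
H(S) = 12 - S² (H(S) = 2 - (S*S - 10) = 2 - (S² - 10) = 2 - (-10 + S²) = 2 + (10 - S²) = 12 - S²)
1/(17*(-239560) + (1656796 - H(b(-11)))) = 1/(17*(-239560) + (1656796 - (12 - (-299/5 - 13/5*(-11))²))) = 1/(-4072520 + (1656796 - (12 - (-299/5 + 143/5)²))) = 1/(-4072520 + (1656796 - (12 - (-156/5)²))) = 1/(-4072520 + (1656796 - (12 - 1*24336/25))) = 1/(-4072520 + (1656796 - (12 - 24336/25))) = 1/(-4072520 + (1656796 - 1*(-24036/25))) = 1/(-4072520 + (1656796 + 24036/25)) = 1/(-4072520 + 41443936/25) = 1/(-60369064/25) = -25/60369064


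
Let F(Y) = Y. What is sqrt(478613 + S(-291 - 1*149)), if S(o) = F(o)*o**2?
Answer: I*sqrt(84705387) ≈ 9203.5*I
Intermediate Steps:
S(o) = o**3 (S(o) = o*o**2 = o**3)
sqrt(478613 + S(-291 - 1*149)) = sqrt(478613 + (-291 - 1*149)**3) = sqrt(478613 + (-291 - 149)**3) = sqrt(478613 + (-440)**3) = sqrt(478613 - 85184000) = sqrt(-84705387) = I*sqrt(84705387)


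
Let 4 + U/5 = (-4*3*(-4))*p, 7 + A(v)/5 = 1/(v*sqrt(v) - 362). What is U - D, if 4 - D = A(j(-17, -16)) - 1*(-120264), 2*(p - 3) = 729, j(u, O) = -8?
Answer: 13708463185/65778 + 20*I*sqrt(2)/32889 ≈ 2.0841e+5 + 0.00085999*I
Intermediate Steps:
p = 735/2 (p = 3 + (1/2)*729 = 3 + 729/2 = 735/2 ≈ 367.50)
A(v) = -35 + 5/(-362 + v**(3/2)) (A(v) = -35 + 5/(v*sqrt(v) - 362) = -35 + 5/(v**(3/2) - 362) = -35 + 5/(-362 + v**(3/2)))
U = 88180 (U = -20 + 5*((-4*3*(-4))*(735/2)) = -20 + 5*(-12*(-4)*(735/2)) = -20 + 5*(48*(735/2)) = -20 + 5*17640 = -20 + 88200 = 88180)
D = -120260 - 5*(2535 + 112*I*sqrt(2))/(-362 - 16*I*sqrt(2)) (D = 4 - (5*(2535 - (-112)*I*sqrt(2))/(-362 + (-8)**(3/2)) - 1*(-120264)) = 4 - (5*(2535 - (-112)*I*sqrt(2))/(-362 - 16*I*sqrt(2)) + 120264) = 4 - (5*(2535 + 112*I*sqrt(2))/(-362 - 16*I*sqrt(2)) + 120264) = 4 - (120264 + 5*(2535 + 112*I*sqrt(2))/(-362 - 16*I*sqrt(2))) = 4 + (-120264 - 5*(2535 + 112*I*sqrt(2))/(-362 - 16*I*sqrt(2))) = -120260 - 5*(2535 + 112*I*sqrt(2))/(-362 - 16*I*sqrt(2)) ≈ -1.2023e+5 - 0.00085999*I)
U - D = 88180 - 5*(-384720*sqrt(2) + 8704289*I)/(2*(-181*I + 8*sqrt(2)))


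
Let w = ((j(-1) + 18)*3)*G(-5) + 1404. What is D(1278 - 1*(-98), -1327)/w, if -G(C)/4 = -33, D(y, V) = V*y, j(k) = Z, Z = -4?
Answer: -456488/1737 ≈ -262.80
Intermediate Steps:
j(k) = -4
G(C) = 132 (G(C) = -4*(-33) = 132)
w = 6948 (w = ((-4 + 18)*3)*132 + 1404 = (14*3)*132 + 1404 = 42*132 + 1404 = 5544 + 1404 = 6948)
D(1278 - 1*(-98), -1327)/w = -1327*(1278 - 1*(-98))/6948 = -1327*(1278 + 98)*(1/6948) = -1327*1376*(1/6948) = -1825952*1/6948 = -456488/1737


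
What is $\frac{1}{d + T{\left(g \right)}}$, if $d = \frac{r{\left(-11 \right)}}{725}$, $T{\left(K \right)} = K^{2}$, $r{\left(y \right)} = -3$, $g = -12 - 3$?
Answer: $\frac{725}{163122} \approx 0.0044445$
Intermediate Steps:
$g = -15$
$d = - \frac{3}{725} \approx -0.0041379$
$\frac{1}{d + T{\left(g \right)}} = \frac{1}{- \frac{3}{725} + \left(-15\right)^{2}} = \frac{1}{- \frac{3}{725} + 225} = \frac{1}{\frac{163122}{725}} = \frac{725}{163122}$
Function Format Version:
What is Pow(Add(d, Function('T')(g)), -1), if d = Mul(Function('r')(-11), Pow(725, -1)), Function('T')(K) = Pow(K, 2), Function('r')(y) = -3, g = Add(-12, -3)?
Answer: Rational(725, 163122) ≈ 0.0044445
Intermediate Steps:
g = -15
d = Rational(-3, 725) (d = Mul(-3, Pow(725, -1)) = Mul(-3, Rational(1, 725)) = Rational(-3, 725) ≈ -0.0041379)
Pow(Add(d, Function('T')(g)), -1) = Pow(Add(Rational(-3, 725), Pow(-15, 2)), -1) = Pow(Add(Rational(-3, 725), 225), -1) = Pow(Rational(163122, 725), -1) = Rational(725, 163122)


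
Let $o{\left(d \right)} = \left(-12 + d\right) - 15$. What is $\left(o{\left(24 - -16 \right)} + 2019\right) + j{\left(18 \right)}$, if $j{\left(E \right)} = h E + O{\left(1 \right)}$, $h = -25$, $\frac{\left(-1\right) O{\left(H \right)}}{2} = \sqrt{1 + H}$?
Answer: $1582 - 2 \sqrt{2} \approx 1579.2$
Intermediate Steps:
$O{\left(H \right)} = - 2 \sqrt{1 + H}$
$o{\left(d \right)} = -27 + d$
$j{\left(E \right)} = - 25 E - 2 \sqrt{2}$ ($j{\left(E \right)} = - 25 E - 2 \sqrt{1 + 1} = - 25 E - 2 \sqrt{2}$)
$\left(o{\left(24 - -16 \right)} + 2019\right) + j{\left(18 \right)} = \left(\left(-27 + \left(24 - -16\right)\right) + 2019\right) - \left(450 + 2 \sqrt{2}\right) = \left(\left(-27 + \left(24 + 16\right)\right) + 2019\right) - \left(450 + 2 \sqrt{2}\right) = \left(\left(-27 + 40\right) + 2019\right) - \left(450 + 2 \sqrt{2}\right) = \left(13 + 2019\right) - \left(450 + 2 \sqrt{2}\right) = 2032 - \left(450 + 2 \sqrt{2}\right) = 1582 - 2 \sqrt{2}$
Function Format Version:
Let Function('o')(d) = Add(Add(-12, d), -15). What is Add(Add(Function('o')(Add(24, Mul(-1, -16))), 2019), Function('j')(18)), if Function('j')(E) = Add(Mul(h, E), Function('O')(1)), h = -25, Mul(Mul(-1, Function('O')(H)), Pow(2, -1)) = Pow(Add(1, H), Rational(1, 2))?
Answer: Add(1582, Mul(-2, Pow(2, Rational(1, 2)))) ≈ 1579.2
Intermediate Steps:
Function('O')(H) = Mul(-2, Pow(Add(1, H), Rational(1, 2)))
Function('o')(d) = Add(-27, d)
Function('j')(E) = Add(Mul(-25, E), Mul(-2, Pow(2, Rational(1, 2)))) (Function('j')(E) = Add(Mul(-25, E), Mul(-2, Pow(Add(1, 1), Rational(1, 2)))) = Add(Mul(-25, E), Mul(-2, Pow(2, Rational(1, 2)))))
Add(Add(Function('o')(Add(24, Mul(-1, -16))), 2019), Function('j')(18)) = Add(Add(Add(-27, Add(24, Mul(-1, -16))), 2019), Add(Mul(-25, 18), Mul(-2, Pow(2, Rational(1, 2))))) = Add(Add(Add(-27, Add(24, 16)), 2019), Add(-450, Mul(-2, Pow(2, Rational(1, 2))))) = Add(Add(Add(-27, 40), 2019), Add(-450, Mul(-2, Pow(2, Rational(1, 2))))) = Add(Add(13, 2019), Add(-450, Mul(-2, Pow(2, Rational(1, 2))))) = Add(2032, Add(-450, Mul(-2, Pow(2, Rational(1, 2))))) = Add(1582, Mul(-2, Pow(2, Rational(1, 2))))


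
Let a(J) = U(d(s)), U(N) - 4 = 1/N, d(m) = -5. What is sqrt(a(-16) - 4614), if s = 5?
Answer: I*sqrt(115255)/5 ≈ 67.898*I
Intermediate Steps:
U(N) = 4 + 1/N
a(J) = 19/5 (a(J) = 4 + 1/(-5) = 4 - 1/5 = 19/5)
sqrt(a(-16) - 4614) = sqrt(19/5 - 4614) = sqrt(-23051/5) = I*sqrt(115255)/5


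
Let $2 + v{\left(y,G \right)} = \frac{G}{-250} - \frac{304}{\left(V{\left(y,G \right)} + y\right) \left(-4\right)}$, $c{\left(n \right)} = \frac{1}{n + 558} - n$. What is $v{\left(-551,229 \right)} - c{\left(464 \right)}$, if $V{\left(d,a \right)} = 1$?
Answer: $\frac{323871368}{702625} \approx 460.94$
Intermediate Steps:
$c{\left(n \right)} = \frac{1}{558 + n} - n$
$v{\left(y,G \right)} = -2 - \frac{304}{-4 - 4 y} - \frac{G}{250}$ ($v{\left(y,G \right)} = -2 + \left(\frac{G}{-250} - \frac{304}{\left(1 + y\right) \left(-4\right)}\right) = -2 + \left(G \left(- \frac{1}{250}\right) - \frac{304}{-4 - 4 y}\right) = -2 - \left(\frac{304}{-4 - 4 y} + \frac{G}{250}\right) = -2 - \frac{304}{-4 - 4 y} - \frac{G}{250}$)
$v{\left(-551,229 \right)} - c{\left(464 \right)} = \frac{18500 - 229 - -275500 - 229 \left(-551\right)}{250 \left(1 - 551\right)} - \frac{1 - 464^{2} - 258912}{558 + 464} = \frac{18500 - 229 + 275500 + 126179}{250 \left(-550\right)} - \frac{1 - 215296 - 258912}{1022} = \frac{1}{250} \left(- \frac{1}{550}\right) 419950 - \frac{1 - 215296 - 258912}{1022} = - \frac{8399}{2750} - \frac{1}{1022} \left(-474207\right) = - \frac{8399}{2750} - - \frac{474207}{1022} = - \frac{8399}{2750} + \frac{474207}{1022} = \frac{323871368}{702625}$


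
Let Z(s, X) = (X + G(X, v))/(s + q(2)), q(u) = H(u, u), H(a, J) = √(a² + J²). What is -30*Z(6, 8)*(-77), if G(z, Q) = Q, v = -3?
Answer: 2475 - 825*√2 ≈ 1308.3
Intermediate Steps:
H(a, J) = √(J² + a²)
q(u) = √2*√(u²) (q(u) = √(u² + u²) = √(2*u²) = √2*√(u²))
Z(s, X) = (-3 + X)/(s + 2*√2) (Z(s, X) = (X - 3)/(s + √2*√(2²)) = (-3 + X)/(s + √2*√4) = (-3 + X)/(s + √2*2) = (-3 + X)/(s + 2*√2))
-30*Z(6, 8)*(-77) = -30*(-3 + 8)/(6 + 2*√2)*(-77) = -30*5/(6 + 2*√2)*(-77) = -150/(6 + 2*√2)*(-77) = 11550/(6 + 2*√2)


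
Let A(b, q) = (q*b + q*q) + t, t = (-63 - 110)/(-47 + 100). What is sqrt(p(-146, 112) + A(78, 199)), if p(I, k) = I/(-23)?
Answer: 2*sqrt(20478802606)/1219 ≈ 234.79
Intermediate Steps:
p(I, k) = -I/23 (p(I, k) = I*(-1/23) = -I/23)
t = -173/53 ≈ -3.2642
A(b, q) = -173/53 + q**2 + b*q (A(b, q) = (q*b + q*q) - 173/53 = (b*q + q**2) - 173/53 = (q**2 + b*q) - 173/53 = -173/53 + q**2 + b*q)
sqrt(p(-146, 112) + A(78, 199)) = sqrt(-1/23*(-146) + (-173/53 + 199**2 + 78*199)) = sqrt(146/23 + (-173/53 + 39601 + 15522)) = sqrt(146/23 + 2921346/53) = sqrt(67198696/1219) = 2*sqrt(20478802606)/1219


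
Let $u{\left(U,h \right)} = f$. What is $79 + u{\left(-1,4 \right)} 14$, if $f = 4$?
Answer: $135$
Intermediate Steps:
$u{\left(U,h \right)} = 4$
$79 + u{\left(-1,4 \right)} 14 = 79 + 4 \cdot 14 = 79 + 56 = 135$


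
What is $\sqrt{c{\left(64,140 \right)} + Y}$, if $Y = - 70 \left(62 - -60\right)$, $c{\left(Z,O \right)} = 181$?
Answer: $i \sqrt{8359} \approx 91.428 i$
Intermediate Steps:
$Y = -8540$ ($Y = - 70 \left(62 + 60\right) = \left(-70\right) 122 = -8540$)
$\sqrt{c{\left(64,140 \right)} + Y} = \sqrt{181 - 8540} = \sqrt{-8359} = i \sqrt{8359}$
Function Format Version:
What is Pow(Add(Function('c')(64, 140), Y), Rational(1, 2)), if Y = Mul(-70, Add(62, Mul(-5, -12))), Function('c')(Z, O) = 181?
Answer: Mul(I, Pow(8359, Rational(1, 2))) ≈ Mul(91.428, I)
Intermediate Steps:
Y = -8540 (Y = Mul(-70, Add(62, 60)) = Mul(-70, 122) = -8540)
Pow(Add(Function('c')(64, 140), Y), Rational(1, 2)) = Pow(Add(181, -8540), Rational(1, 2)) = Pow(-8359, Rational(1, 2)) = Mul(I, Pow(8359, Rational(1, 2)))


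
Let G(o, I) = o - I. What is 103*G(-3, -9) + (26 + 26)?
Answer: 670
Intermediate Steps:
103*G(-3, -9) + (26 + 26) = 103*(-3 - 1*(-9)) + (26 + 26) = 103*(-3 + 9) + 52 = 103*6 + 52 = 618 + 52 = 670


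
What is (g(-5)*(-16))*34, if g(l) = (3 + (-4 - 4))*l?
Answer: -13600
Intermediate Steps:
g(l) = -5*l (g(l) = (3 - 8)*l = -5*l)
(g(-5)*(-16))*34 = (-5*(-5)*(-16))*34 = (25*(-16))*34 = -400*34 = -13600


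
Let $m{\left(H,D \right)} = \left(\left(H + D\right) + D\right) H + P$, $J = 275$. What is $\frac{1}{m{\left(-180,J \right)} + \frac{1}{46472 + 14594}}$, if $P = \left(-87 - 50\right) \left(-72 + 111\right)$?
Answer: $- \frac{61066}{4393271237} \approx -1.39 \cdot 10^{-5}$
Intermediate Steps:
$P = -5343$ ($P = \left(-137\right) 39 = -5343$)
$m{\left(H,D \right)} = -5343 + H \left(H + 2 D\right)$ ($m{\left(H,D \right)} = \left(\left(H + D\right) + D\right) H - 5343 = \left(\left(D + H\right) + D\right) H - 5343 = \left(H + 2 D\right) H - 5343 = H \left(H + 2 D\right) - 5343 = -5343 + H \left(H + 2 D\right)$)
$\frac{1}{m{\left(-180,J \right)} + \frac{1}{46472 + 14594}} = \frac{1}{\left(-5343 + \left(-180\right)^{2} + 2 \cdot 275 \left(-180\right)\right) + \frac{1}{46472 + 14594}} = \frac{1}{\left(-5343 + 32400 - 99000\right) + \frac{1}{61066}} = \frac{1}{-71943 + \frac{1}{61066}} = \frac{1}{- \frac{4393271237}{61066}} = - \frac{61066}{4393271237}$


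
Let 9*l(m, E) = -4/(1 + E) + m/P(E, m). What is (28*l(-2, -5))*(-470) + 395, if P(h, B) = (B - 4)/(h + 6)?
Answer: -41975/27 ≈ -1554.6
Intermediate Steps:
P(h, B) = (-4 + B)/(6 + h)
l(m, E) = -4/(9*(1 + E)) + m*(6 + E)/(9*(-4 + m)) (l(m, E) = (-4/(1 + E) + m/(((-4 + m)/(6 + E))))/9 = (-4/(1 + E) + m*((6 + E)/(-4 + m)))/9 = (-4/(1 + E) + m*(6 + E)/(-4 + m))/9 = -4/(9*(1 + E)) + m*(6 + E)/(9*(-4 + m)))
(28*l(-2, -5))*(-470) + 395 = (28*((16 - 4*(-2) - 2*(1 - 5)*(6 - 5))/(9*(1 - 5)*(-4 - 2))))*(-470) + 395 = (28*((1/9)*(16 + 8 - 2*(-4)*1)/(-4*(-6))))*(-470) + 395 = (28*((1/9)*(-1/4)*(-1/6)*(16 + 8 + 8)))*(-470) + 395 = (28*((1/9)*(-1/4)*(-1/6)*32))*(-470) + 395 = (28*(4/27))*(-470) + 395 = (112/27)*(-470) + 395 = -52640/27 + 395 = -41975/27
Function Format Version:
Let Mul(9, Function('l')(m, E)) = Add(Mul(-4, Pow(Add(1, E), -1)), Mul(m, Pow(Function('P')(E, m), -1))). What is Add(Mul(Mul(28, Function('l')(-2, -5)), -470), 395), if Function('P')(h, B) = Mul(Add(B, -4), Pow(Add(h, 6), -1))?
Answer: Rational(-41975, 27) ≈ -1554.6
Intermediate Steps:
Function('P')(h, B) = Mul(Pow(Add(6, h), -1), Add(-4, B)) (Function('P')(h, B) = Mul(Add(-4, B), Pow(Add(6, h), -1)) = Mul(Pow(Add(6, h), -1), Add(-4, B)))
Function('l')(m, E) = Add(Mul(Rational(-4, 9), Pow(Add(1, E), -1)), Mul(Rational(1, 9), m, Pow(Add(-4, m), -1), Add(6, E))) (Function('l')(m, E) = Mul(Rational(1, 9), Add(Mul(-4, Pow(Add(1, E), -1)), Mul(m, Pow(Mul(Pow(Add(6, E), -1), Add(-4, m)), -1)))) = Mul(Rational(1, 9), Add(Mul(-4, Pow(Add(1, E), -1)), Mul(m, Mul(Pow(Add(-4, m), -1), Add(6, E))))) = Mul(Rational(1, 9), Add(Mul(-4, Pow(Add(1, E), -1)), Mul(m, Pow(Add(-4, m), -1), Add(6, E)))) = Add(Mul(Rational(-4, 9), Pow(Add(1, E), -1)), Mul(Rational(1, 9), m, Pow(Add(-4, m), -1), Add(6, E))))
Add(Mul(Mul(28, Function('l')(-2, -5)), -470), 395) = Add(Mul(Mul(28, Mul(Rational(1, 9), Pow(Add(1, -5), -1), Pow(Add(-4, -2), -1), Add(16, Mul(-4, -2), Mul(-2, Add(1, -5), Add(6, -5))))), -470), 395) = Add(Mul(Mul(28, Mul(Rational(1, 9), Pow(-4, -1), Pow(-6, -1), Add(16, 8, Mul(-2, -4, 1)))), -470), 395) = Add(Mul(Mul(28, Mul(Rational(1, 9), Rational(-1, 4), Rational(-1, 6), Add(16, 8, 8))), -470), 395) = Add(Mul(Mul(28, Mul(Rational(1, 9), Rational(-1, 4), Rational(-1, 6), 32)), -470), 395) = Add(Mul(Mul(28, Rational(4, 27)), -470), 395) = Add(Mul(Rational(112, 27), -470), 395) = Add(Rational(-52640, 27), 395) = Rational(-41975, 27)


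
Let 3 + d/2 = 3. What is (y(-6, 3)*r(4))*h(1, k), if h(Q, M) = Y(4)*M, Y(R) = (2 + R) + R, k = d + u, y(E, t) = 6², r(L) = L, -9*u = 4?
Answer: -640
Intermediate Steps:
d = 0 (d = -6 + 2*3 = -6 + 6 = 0)
u = -4/9 (u = -⅑*4 = -4/9 ≈ -0.44444)
y(E, t) = 36
k = -4/9 (k = 0 - 4/9 = -4/9 ≈ -0.44444)
Y(R) = 2 + 2*R
h(Q, M) = 10*M (h(Q, M) = (2 + 2*4)*M = (2 + 8)*M = 10*M)
(y(-6, 3)*r(4))*h(1, k) = (36*4)*(10*(-4/9)) = 144*(-40/9) = -640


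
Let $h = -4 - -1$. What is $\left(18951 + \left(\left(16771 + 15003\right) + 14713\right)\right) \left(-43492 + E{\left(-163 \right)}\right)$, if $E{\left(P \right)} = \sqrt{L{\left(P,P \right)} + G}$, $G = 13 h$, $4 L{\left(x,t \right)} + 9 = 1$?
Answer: $-2846029496 + 65438 i \sqrt{41} \approx -2.846 \cdot 10^{9} + 4.1901 \cdot 10^{5} i$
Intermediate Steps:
$h = -3$ ($h = -4 + 1 = -3$)
$L{\left(x,t \right)} = -2$ ($L{\left(x,t \right)} = - \frac{9}{4} + \frac{1}{4} \cdot 1 = - \frac{9}{4} + \frac{1}{4} = -2$)
$G = -39$ ($G = 13 \left(-3\right) = -39$)
$E{\left(P \right)} = i \sqrt{41}$ ($E{\left(P \right)} = \sqrt{-2 - 39} = \sqrt{-41} = i \sqrt{41}$)
$\left(18951 + \left(\left(16771 + 15003\right) + 14713\right)\right) \left(-43492 + E{\left(-163 \right)}\right) = \left(18951 + \left(\left(16771 + 15003\right) + 14713\right)\right) \left(-43492 + i \sqrt{41}\right) = \left(18951 + \left(31774 + 14713\right)\right) \left(-43492 + i \sqrt{41}\right) = \left(18951 + 46487\right) \left(-43492 + i \sqrt{41}\right) = 65438 \left(-43492 + i \sqrt{41}\right) = -2846029496 + 65438 i \sqrt{41}$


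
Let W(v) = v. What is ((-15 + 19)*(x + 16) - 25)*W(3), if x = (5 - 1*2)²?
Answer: 225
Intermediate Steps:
x = 9 (x = (5 - 2)² = 3² = 9)
((-15 + 19)*(x + 16) - 25)*W(3) = ((-15 + 19)*(9 + 16) - 25)*3 = (4*25 - 25)*3 = (100 - 25)*3 = 75*3 = 225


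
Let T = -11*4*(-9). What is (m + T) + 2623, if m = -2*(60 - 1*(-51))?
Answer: 2797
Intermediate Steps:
T = 396 (T = -44*(-9) = 396)
m = -222 (m = -2*(60 + 51) = -2*111 = -222)
(m + T) + 2623 = (-222 + 396) + 2623 = 174 + 2623 = 2797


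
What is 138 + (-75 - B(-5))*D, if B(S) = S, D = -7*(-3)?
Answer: -1332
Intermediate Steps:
D = 21
138 + (-75 - B(-5))*D = 138 + (-75 - 1*(-5))*21 = 138 + (-75 + 5)*21 = 138 - 70*21 = 138 - 1470 = -1332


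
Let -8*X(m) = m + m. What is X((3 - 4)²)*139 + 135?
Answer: 401/4 ≈ 100.25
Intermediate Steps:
X(m) = -m/4 (X(m) = -(m + m)/8 = -m/4)
X((3 - 4)²)*139 + 135 = -(3 - 4)²/4*139 + 135 = -¼*(-1)²*139 + 135 = -¼*1*139 + 135 = -¼*139 + 135 = -139/4 + 135 = 401/4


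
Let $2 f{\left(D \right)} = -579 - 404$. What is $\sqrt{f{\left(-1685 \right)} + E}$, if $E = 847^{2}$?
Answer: $\frac{3 \sqrt{318630}}{2} \approx 846.71$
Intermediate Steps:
$E = 717409$
$f{\left(D \right)} = - \frac{983}{2}$ ($f{\left(D \right)} = \frac{-579 - 404}{2} = \frac{1}{2} \left(-983\right) = - \frac{983}{2}$)
$\sqrt{f{\left(-1685 \right)} + E} = \sqrt{- \frac{983}{2} + 717409} = \sqrt{\frac{1433835}{2}} = \frac{3 \sqrt{318630}}{2}$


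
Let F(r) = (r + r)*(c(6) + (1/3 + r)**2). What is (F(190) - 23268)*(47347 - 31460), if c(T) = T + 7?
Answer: 1965708487036/9 ≈ 2.1841e+11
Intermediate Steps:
c(T) = 7 + T
F(r) = 2*r*(13 + (1/3 + r)**2) (F(r) = (r + r)*((7 + 6) + (1/3 + r)**2) = (2*r)*(13 + (1/3 + r)**2) = 2*r*(13 + (1/3 + r)**2))
(F(190) - 23268)*(47347 - 31460) = ((2/9)*190*(117 + (1 + 3*190)**2) - 23268)*(47347 - 31460) = ((2/9)*190*(117 + (1 + 570)**2) - 23268)*15887 = ((2/9)*190*(117 + 571**2) - 23268)*15887 = ((2/9)*190*(117 + 326041) - 23268)*15887 = ((2/9)*190*326158 - 23268)*15887 = (123940040/9 - 23268)*15887 = (123730628/9)*15887 = 1965708487036/9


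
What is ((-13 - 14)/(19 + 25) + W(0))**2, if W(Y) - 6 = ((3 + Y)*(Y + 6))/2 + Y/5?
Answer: 400689/1936 ≈ 206.97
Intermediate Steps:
W(Y) = 6 + Y/5 + (3 + Y)*(6 + Y)/2 (W(Y) = 6 + (((3 + Y)*(Y + 6))/2 + Y/5) = 6 + (((3 + Y)*(6 + Y))*(1/2) + Y*(1/5)) = 6 + ((3 + Y)*(6 + Y)/2 + Y/5) = 6 + (Y/5 + (3 + Y)*(6 + Y)/2) = 6 + Y/5 + (3 + Y)*(6 + Y)/2)
((-13 - 14)/(19 + 25) + W(0))**2 = ((-13 - 14)/(19 + 25) + (15 + (1/2)*0**2 + (47/10)*0))**2 = (-27/44 + (15 + (1/2)*0 + 0))**2 = (-27*1/44 + (15 + 0 + 0))**2 = (-27/44 + 15)**2 = (633/44)**2 = 400689/1936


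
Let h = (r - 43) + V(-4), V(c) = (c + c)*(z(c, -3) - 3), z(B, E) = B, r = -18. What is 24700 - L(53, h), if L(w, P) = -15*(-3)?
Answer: 24655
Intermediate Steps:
V(c) = 2*c*(-3 + c) (V(c) = (c + c)*(c - 3) = (2*c)*(-3 + c) = 2*c*(-3 + c))
h = -5 (h = (-18 - 43) + 2*(-4)*(-3 - 4) = -61 + 2*(-4)*(-7) = -61 + 56 = -5)
L(w, P) = 45
24700 - L(53, h) = 24700 - 1*45 = 24700 - 45 = 24655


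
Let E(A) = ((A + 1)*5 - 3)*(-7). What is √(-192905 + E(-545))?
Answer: 6*I*√4829 ≈ 416.95*I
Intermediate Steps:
E(A) = -14 - 35*A (E(A) = ((1 + A)*5 - 3)*(-7) = ((5 + 5*A) - 3)*(-7) = (2 + 5*A)*(-7) = -14 - 35*A)
√(-192905 + E(-545)) = √(-192905 + (-14 - 35*(-545))) = √(-192905 + (-14 + 19075)) = √(-192905 + 19061) = √(-173844) = 6*I*√4829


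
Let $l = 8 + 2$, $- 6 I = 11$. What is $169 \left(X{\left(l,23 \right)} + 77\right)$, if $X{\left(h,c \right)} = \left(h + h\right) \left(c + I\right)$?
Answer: $\frac{253669}{3} \approx 84556.0$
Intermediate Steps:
$I = - \frac{11}{6}$ ($I = \left(- \frac{1}{6}\right) 11 = - \frac{11}{6} \approx -1.8333$)
$l = 10$
$X{\left(h,c \right)} = 2 h \left(- \frac{11}{6} + c\right)$ ($X{\left(h,c \right)} = \left(h + h\right) \left(c - \frac{11}{6}\right) = 2 h \left(- \frac{11}{6} + c\right)$)
$169 \left(X{\left(l,23 \right)} + 77\right) = 169 \left(\frac{1}{3} \cdot 10 \left(-11 + 6 \cdot 23\right) + 77\right) = 169 \left(\frac{1}{3} \cdot 10 \left(-11 + 138\right) + 77\right) = 169 \left(\frac{1}{3} \cdot 10 \cdot 127 + 77\right) = 169 \left(\frac{1270}{3} + 77\right) = 169 \cdot \frac{1501}{3} = \frac{253669}{3}$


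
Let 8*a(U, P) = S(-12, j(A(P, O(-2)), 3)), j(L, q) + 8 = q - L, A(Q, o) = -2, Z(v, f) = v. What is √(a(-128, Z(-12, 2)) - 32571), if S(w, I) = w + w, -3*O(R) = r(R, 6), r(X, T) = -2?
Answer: I*√32574 ≈ 180.48*I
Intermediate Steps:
O(R) = ⅔ (O(R) = -⅓*(-2) = ⅔)
j(L, q) = -8 + q - L (j(L, q) = -8 + (q - L) = -8 + q - L)
S(w, I) = 2*w
a(U, P) = -3 (a(U, P) = (2*(-12))/8 = (⅛)*(-24) = -3)
√(a(-128, Z(-12, 2)) - 32571) = √(-3 - 32571) = √(-32574) = I*√32574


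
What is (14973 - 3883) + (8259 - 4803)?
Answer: 14546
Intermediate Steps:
(14973 - 3883) + (8259 - 4803) = 11090 + 3456 = 14546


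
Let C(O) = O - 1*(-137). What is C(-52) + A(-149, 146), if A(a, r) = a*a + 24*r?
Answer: 25790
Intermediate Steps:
C(O) = 137 + O (C(O) = O + 137 = 137 + O)
A(a, r) = a² + 24*r
C(-52) + A(-149, 146) = (137 - 52) + ((-149)² + 24*146) = 85 + (22201 + 3504) = 85 + 25705 = 25790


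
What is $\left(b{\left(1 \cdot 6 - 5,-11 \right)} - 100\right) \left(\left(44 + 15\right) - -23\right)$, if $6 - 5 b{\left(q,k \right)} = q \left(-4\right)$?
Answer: $-8036$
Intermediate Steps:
$b{\left(q,k \right)} = \frac{6}{5} + \frac{4 q}{5}$ ($b{\left(q,k \right)} = \frac{6}{5} - \frac{q \left(-4\right)}{5} = \frac{6}{5} - \frac{\left(-4\right) q}{5} = \frac{6}{5} + \frac{4 q}{5}$)
$\left(b{\left(1 \cdot 6 - 5,-11 \right)} - 100\right) \left(\left(44 + 15\right) - -23\right) = \left(\left(\frac{6}{5} + \frac{4 \left(1 \cdot 6 - 5\right)}{5}\right) - 100\right) \left(\left(44 + 15\right) - -23\right) = \left(\left(\frac{6}{5} + \frac{4 \left(6 - 5\right)}{5}\right) - 100\right) \left(59 + \left(-3 + 26\right)\right) = \left(\left(\frac{6}{5} + \frac{4}{5} \cdot 1\right) - 100\right) \left(59 + 23\right) = \left(\left(\frac{6}{5} + \frac{4}{5}\right) - 100\right) 82 = \left(2 - 100\right) 82 = \left(-98\right) 82 = -8036$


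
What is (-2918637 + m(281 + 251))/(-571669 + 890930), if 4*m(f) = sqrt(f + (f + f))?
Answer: -2918637/319261 + sqrt(399)/638522 ≈ -9.1418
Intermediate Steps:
m(f) = sqrt(3)*sqrt(f)/4 (m(f) = sqrt(f + (f + f))/4 = sqrt(f + 2*f)/4 = sqrt(3*f)/4 = (sqrt(3)*sqrt(f))/4 = sqrt(3)*sqrt(f)/4)
(-2918637 + m(281 + 251))/(-571669 + 890930) = (-2918637 + sqrt(3)*sqrt(281 + 251)/4)/(-571669 + 890930) = (-2918637 + sqrt(3)*sqrt(532)/4)/319261 = (-2918637 + sqrt(3)*(2*sqrt(133))/4)*(1/319261) = (-2918637 + sqrt(399)/2)*(1/319261) = -2918637/319261 + sqrt(399)/638522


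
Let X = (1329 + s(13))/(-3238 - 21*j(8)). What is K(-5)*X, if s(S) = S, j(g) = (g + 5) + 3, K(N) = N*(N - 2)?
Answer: -23485/1787 ≈ -13.142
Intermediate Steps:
K(N) = N*(-2 + N)
j(g) = 8 + g (j(g) = (5 + g) + 3 = 8 + g)
X = -671/1787 (X = (1329 + 13)/(-3238 - 21*(8 + 8)) = 1342/(-3238 - 21*16) = 1342/(-3238 - 336) = 1342/(-3574) = 1342*(-1/3574) = -671/1787 ≈ -0.37549)
K(-5)*X = -5*(-2 - 5)*(-671/1787) = -5*(-7)*(-671/1787) = 35*(-671/1787) = -23485/1787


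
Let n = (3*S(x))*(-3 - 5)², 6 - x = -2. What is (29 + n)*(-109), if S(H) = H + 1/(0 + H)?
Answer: -173201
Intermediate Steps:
x = 8 (x = 6 - 1*(-2) = 6 + 2 = 8)
S(H) = H + 1/H
n = 1560 (n = (3*(8 + 1/8))*(-3 - 5)² = (3*(8 + ⅛))*(-8)² = (3*(65/8))*64 = (195/8)*64 = 1560)
(29 + n)*(-109) = (29 + 1560)*(-109) = 1589*(-109) = -173201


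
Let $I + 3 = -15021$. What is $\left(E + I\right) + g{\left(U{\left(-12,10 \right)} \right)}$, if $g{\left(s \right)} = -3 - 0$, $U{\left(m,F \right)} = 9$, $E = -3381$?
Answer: $-18408$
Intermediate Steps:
$I = -15024$ ($I = -3 - 15021 = -15024$)
$g{\left(s \right)} = -3$ ($g{\left(s \right)} = -3 + 0 = -3$)
$\left(E + I\right) + g{\left(U{\left(-12,10 \right)} \right)} = \left(-3381 - 15024\right) - 3 = -18405 - 3 = -18408$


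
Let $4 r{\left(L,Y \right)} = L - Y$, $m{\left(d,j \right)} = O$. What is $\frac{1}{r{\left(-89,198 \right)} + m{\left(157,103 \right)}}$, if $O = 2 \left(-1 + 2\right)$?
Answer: $- \frac{4}{279} \approx -0.014337$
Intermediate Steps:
$O = 2$ ($O = 2 \cdot 1 = 2$)
$m{\left(d,j \right)} = 2$
$r{\left(L,Y \right)} = - \frac{Y}{4} + \frac{L}{4}$ ($r{\left(L,Y \right)} = \frac{L - Y}{4} = - \frac{Y}{4} + \frac{L}{4}$)
$\frac{1}{r{\left(-89,198 \right)} + m{\left(157,103 \right)}} = \frac{1}{\left(\left(- \frac{1}{4}\right) 198 + \frac{1}{4} \left(-89\right)\right) + 2} = \frac{1}{\left(- \frac{99}{2} - \frac{89}{4}\right) + 2} = \frac{1}{- \frac{287}{4} + 2} = \frac{1}{- \frac{279}{4}} = - \frac{4}{279}$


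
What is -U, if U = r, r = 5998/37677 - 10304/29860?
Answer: 52280882/281258805 ≈ 0.18588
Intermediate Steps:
r = -52280882/281258805 (r = 5998*(1/37677) - 10304*1/29860 = 5998/37677 - 2576/7465 = -52280882/281258805 ≈ -0.18588)
U = -52280882/281258805 ≈ -0.18588
-U = -1*(-52280882/281258805) = 52280882/281258805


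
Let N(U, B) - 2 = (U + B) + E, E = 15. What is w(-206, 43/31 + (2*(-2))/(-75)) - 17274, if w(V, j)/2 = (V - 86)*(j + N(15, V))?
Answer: 194139334/2325 ≈ 83501.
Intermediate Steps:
N(U, B) = 17 + B + U (N(U, B) = 2 + ((U + B) + 15) = 2 + ((B + U) + 15) = 2 + (15 + B + U) = 17 + B + U)
w(V, j) = 2*(-86 + V)*(32 + V + j) (w(V, j) = 2*((V - 86)*(j + (17 + V + 15))) = 2*((-86 + V)*(j + (32 + V))) = 2*((-86 + V)*(32 + V + j)) = 2*(-86 + V)*(32 + V + j))
w(-206, 43/31 + (2*(-2))/(-75)) - 17274 = (-5504 - 172*(43/31 + (2*(-2))/(-75)) - 108*(-206) + 2*(-206)**2 + 2*(-206)*(43/31 + (2*(-2))/(-75))) - 17274 = (-5504 - 172*(43*(1/31) - 4*(-1/75)) + 22248 + 2*42436 + 2*(-206)*(43*(1/31) - 4*(-1/75))) - 17274 = (-5504 - 172*(43/31 + 4/75) + 22248 + 84872 + 2*(-206)*(43/31 + 4/75)) - 17274 = (-5504 - 172*3349/2325 + 22248 + 84872 + 2*(-206)*(3349/2325)) - 17274 = (-5504 - 576028/2325 + 22248 + 84872 - 1379788/2325) - 17274 = 234301384/2325 - 17274 = 194139334/2325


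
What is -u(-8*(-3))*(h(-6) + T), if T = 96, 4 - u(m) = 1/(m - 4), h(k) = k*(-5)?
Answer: -4977/10 ≈ -497.70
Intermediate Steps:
h(k) = -5*k
u(m) = 4 - 1/(-4 + m) (u(m) = 4 - 1/(m - 4) = 4 - 1/(-4 + m))
-u(-8*(-3))*(h(-6) + T) = -(-17 + 4*(-8*(-3)))/(-4 - 8*(-3))*(-5*(-6) + 96) = -(-17 + 4*24)/(-4 + 24)*(30 + 96) = -(-17 + 96)/20*126 = -(1/20)*79*126 = -79*126/20 = -1*4977/10 = -4977/10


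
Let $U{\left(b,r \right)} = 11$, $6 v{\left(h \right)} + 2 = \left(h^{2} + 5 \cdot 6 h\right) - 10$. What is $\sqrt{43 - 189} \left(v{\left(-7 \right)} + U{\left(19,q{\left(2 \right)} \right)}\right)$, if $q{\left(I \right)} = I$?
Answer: $- \frac{107 i \sqrt{146}}{6} \approx - 215.48 i$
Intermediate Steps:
$v{\left(h \right)} = -2 + 5 h + \frac{h^{2}}{6}$ ($v{\left(h \right)} = - \frac{1}{3} + \frac{\left(h^{2} + 5 \cdot 6 h\right) - 10}{6} = - \frac{1}{3} + \frac{\left(h^{2} + 30 h\right) - 10}{6} = - \frac{1}{3} + \frac{-10 + h^{2} + 30 h}{6} = - \frac{1}{3} + \left(- \frac{5}{3} + 5 h + \frac{h^{2}}{6}\right) = -2 + 5 h + \frac{h^{2}}{6}$)
$\sqrt{43 - 189} \left(v{\left(-7 \right)} + U{\left(19,q{\left(2 \right)} \right)}\right) = \sqrt{43 - 189} \left(\left(-2 + 5 \left(-7\right) + \frac{\left(-7\right)^{2}}{6}\right) + 11\right) = \sqrt{-146} \left(\left(-2 - 35 + \frac{1}{6} \cdot 49\right) + 11\right) = i \sqrt{146} \left(\left(-2 - 35 + \frac{49}{6}\right) + 11\right) = i \sqrt{146} \left(- \frac{173}{6} + 11\right) = i \sqrt{146} \left(- \frac{107}{6}\right) = - \frac{107 i \sqrt{146}}{6}$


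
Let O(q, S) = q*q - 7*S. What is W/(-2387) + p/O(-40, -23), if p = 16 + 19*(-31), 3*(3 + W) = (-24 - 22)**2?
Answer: -372080/600501 ≈ -0.61962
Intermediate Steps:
W = 2107/3 (W = -3 + (-24 - 22)**2/3 = -3 + (1/3)*(-46)**2 = -3 + (1/3)*2116 = -3 + 2116/3 = 2107/3 ≈ 702.33)
O(q, S) = q**2 - 7*S
p = -573 (p = 16 - 589 = -573)
W/(-2387) + p/O(-40, -23) = (2107/3)/(-2387) - 573/((-40)**2 - 7*(-23)) = (2107/3)*(-1/2387) - 573/(1600 + 161) = -301/1023 - 573/1761 = -301/1023 - 573*1/1761 = -301/1023 - 191/587 = -372080/600501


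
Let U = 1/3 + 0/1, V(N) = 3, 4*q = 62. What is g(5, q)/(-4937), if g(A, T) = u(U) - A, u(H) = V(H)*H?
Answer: 4/4937 ≈ 0.00081021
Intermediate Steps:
q = 31/2 (q = (¼)*62 = 31/2 ≈ 15.500)
U = ⅓ (U = 1*(⅓) + 0*1 = ⅓ + 0 = ⅓ ≈ 0.33333)
u(H) = 3*H
g(A, T) = 1 - A (g(A, T) = 3*(⅓) - A = 1 - A)
g(5, q)/(-4937) = (1 - 1*5)/(-4937) = (1 - 5)*(-1/4937) = -4*(-1/4937) = 4/4937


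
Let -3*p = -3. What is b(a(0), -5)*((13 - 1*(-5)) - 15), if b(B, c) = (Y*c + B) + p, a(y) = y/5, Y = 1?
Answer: -12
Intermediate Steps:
a(y) = y/5 (a(y) = y*(1/5) = y/5)
p = 1 (p = -1/3*(-3) = 1)
b(B, c) = 1 + B + c (b(B, c) = (1*c + B) + 1 = (c + B) + 1 = (B + c) + 1 = 1 + B + c)
b(a(0), -5)*((13 - 1*(-5)) - 15) = (1 + (1/5)*0 - 5)*((13 - 1*(-5)) - 15) = (1 + 0 - 5)*((13 + 5) - 15) = -4*(18 - 15) = -4*3 = -12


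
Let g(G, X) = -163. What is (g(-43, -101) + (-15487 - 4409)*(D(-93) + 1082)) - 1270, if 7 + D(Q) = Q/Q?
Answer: -21409529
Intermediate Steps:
D(Q) = -6 (D(Q) = -7 + Q/Q = -7 + 1 = -6)
(g(-43, -101) + (-15487 - 4409)*(D(-93) + 1082)) - 1270 = (-163 + (-15487 - 4409)*(-6 + 1082)) - 1270 = (-163 - 19896*1076) - 1270 = (-163 - 21408096) - 1270 = -21408259 - 1270 = -21409529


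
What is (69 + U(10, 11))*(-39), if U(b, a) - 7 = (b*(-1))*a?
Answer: 1326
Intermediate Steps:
U(b, a) = 7 - a*b (U(b, a) = 7 + (b*(-1))*a = 7 + (-b)*a = 7 - a*b)
(69 + U(10, 11))*(-39) = (69 + (7 - 1*11*10))*(-39) = (69 + (7 - 110))*(-39) = (69 - 103)*(-39) = -34*(-39) = 1326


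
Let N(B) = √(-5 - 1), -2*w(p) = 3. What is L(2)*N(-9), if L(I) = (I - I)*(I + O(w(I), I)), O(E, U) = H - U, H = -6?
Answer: 0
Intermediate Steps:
w(p) = -3/2 (w(p) = -½*3 = -3/2)
N(B) = I*√6 (N(B) = √(-6) = I*√6)
O(E, U) = -6 - U
L(I) = 0 (L(I) = (I - I)*(I + (-6 - I)) = 0*(-6) = 0)
L(2)*N(-9) = 0*(I*√6) = 0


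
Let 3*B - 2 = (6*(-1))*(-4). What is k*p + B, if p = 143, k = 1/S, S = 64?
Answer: 2093/192 ≈ 10.901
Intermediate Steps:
B = 26/3 (B = ⅔ + ((6*(-1))*(-4))/3 = ⅔ + (-6*(-4))/3 = ⅔ + (⅓)*24 = ⅔ + 8 = 26/3 ≈ 8.6667)
k = 1/64 ≈ 0.015625
k*p + B = (1/64)*143 + 26/3 = 143/64 + 26/3 = 2093/192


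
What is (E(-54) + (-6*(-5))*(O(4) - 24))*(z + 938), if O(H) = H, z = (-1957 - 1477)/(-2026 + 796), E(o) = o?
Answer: -126131966/205 ≈ -6.1528e+5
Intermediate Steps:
z = 1717/615 (z = -3434/(-1230) = -3434*(-1/1230) = 1717/615 ≈ 2.7919)
(E(-54) + (-6*(-5))*(O(4) - 24))*(z + 938) = (-54 + (-6*(-5))*(4 - 24))*(1717/615 + 938) = (-54 + 30*(-20))*(578587/615) = (-54 - 600)*(578587/615) = -654*578587/615 = -126131966/205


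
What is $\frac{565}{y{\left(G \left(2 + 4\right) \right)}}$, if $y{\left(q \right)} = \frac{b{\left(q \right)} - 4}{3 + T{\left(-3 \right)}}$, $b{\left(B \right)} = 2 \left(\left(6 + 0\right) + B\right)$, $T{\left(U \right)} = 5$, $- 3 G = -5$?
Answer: $\frac{1130}{7} \approx 161.43$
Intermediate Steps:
$G = \frac{5}{3}$ ($G = \left(- \frac{1}{3}\right) \left(-5\right) = \frac{5}{3} \approx 1.6667$)
$b{\left(B \right)} = 12 + 2 B$ ($b{\left(B \right)} = 2 \left(6 + B\right) = 12 + 2 B$)
$y{\left(q \right)} = 1 + \frac{q}{4}$ ($y{\left(q \right)} = \frac{\left(12 + 2 q\right) - 4}{3 + 5} = \frac{8 + 2 q}{8} = \left(8 + 2 q\right) \frac{1}{8} = 1 + \frac{q}{4}$)
$\frac{565}{y{\left(G \left(2 + 4\right) \right)}} = \frac{565}{1 + \frac{\frac{5}{3} \left(2 + 4\right)}{4}} = \frac{565}{1 + \frac{\frac{5}{3} \cdot 6}{4}} = \frac{565}{1 + \frac{1}{4} \cdot 10} = \frac{565}{1 + \frac{5}{2}} = \frac{565}{\frac{7}{2}} = 565 \cdot \frac{2}{7} = \frac{1130}{7}$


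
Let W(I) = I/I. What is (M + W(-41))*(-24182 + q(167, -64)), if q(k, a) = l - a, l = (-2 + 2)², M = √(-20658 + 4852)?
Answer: -24118 - 24118*I*√15806 ≈ -24118.0 - 3.0322e+6*I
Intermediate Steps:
M = I*√15806 (M = √(-15806) = I*√15806 ≈ 125.72*I)
W(I) = 1
l = 0 (l = 0² = 0)
q(k, a) = -a (q(k, a) = 0 - a = -a)
(M + W(-41))*(-24182 + q(167, -64)) = (I*√15806 + 1)*(-24182 - 1*(-64)) = (1 + I*√15806)*(-24182 + 64) = (1 + I*√15806)*(-24118) = -24118 - 24118*I*√15806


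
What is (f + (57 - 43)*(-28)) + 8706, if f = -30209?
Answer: -21895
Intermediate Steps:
(f + (57 - 43)*(-28)) + 8706 = (-30209 + (57 - 43)*(-28)) + 8706 = (-30209 + 14*(-28)) + 8706 = (-30209 - 392) + 8706 = -30601 + 8706 = -21895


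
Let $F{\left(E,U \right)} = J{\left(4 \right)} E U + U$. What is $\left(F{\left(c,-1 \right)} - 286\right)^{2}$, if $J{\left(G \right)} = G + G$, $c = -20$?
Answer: $16129$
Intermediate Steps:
$J{\left(G \right)} = 2 G$
$F{\left(E,U \right)} = U + 8 E U$ ($F{\left(E,U \right)} = 2 \cdot 4 E U + U = 8 E U + U = U + 8 E U$)
$\left(F{\left(c,-1 \right)} - 286\right)^{2} = \left(- (1 + 8 \left(-20\right)) - 286\right)^{2} = \left(- (1 - 160) - 286\right)^{2} = \left(\left(-1\right) \left(-159\right) - 286\right)^{2} = \left(159 - 286\right)^{2} = \left(-127\right)^{2} = 16129$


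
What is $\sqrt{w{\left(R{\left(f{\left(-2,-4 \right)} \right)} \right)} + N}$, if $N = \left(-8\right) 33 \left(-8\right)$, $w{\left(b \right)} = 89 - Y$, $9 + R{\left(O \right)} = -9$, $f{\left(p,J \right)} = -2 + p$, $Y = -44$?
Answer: $\sqrt{2245} \approx 47.381$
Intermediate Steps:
$R{\left(O \right)} = -18$ ($R{\left(O \right)} = -9 - 9 = -18$)
$w{\left(b \right)} = 133$ ($w{\left(b \right)} = 89 - -44 = 89 + 44 = 133$)
$N = 2112$ ($N = \left(-264\right) \left(-8\right) = 2112$)
$\sqrt{w{\left(R{\left(f{\left(-2,-4 \right)} \right)} \right)} + N} = \sqrt{133 + 2112} = \sqrt{2245}$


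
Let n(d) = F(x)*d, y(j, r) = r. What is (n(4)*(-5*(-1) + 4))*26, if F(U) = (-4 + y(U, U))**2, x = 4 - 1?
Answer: 936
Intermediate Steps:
x = 3
F(U) = (-4 + U)**2
n(d) = d (n(d) = (-4 + 3)**2*d = (-1)**2*d = 1*d = d)
(n(4)*(-5*(-1) + 4))*26 = (4*(-5*(-1) + 4))*26 = (4*(5 + 4))*26 = (4*9)*26 = 36*26 = 936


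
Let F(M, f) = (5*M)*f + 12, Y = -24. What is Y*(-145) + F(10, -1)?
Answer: 3442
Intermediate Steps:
F(M, f) = 12 + 5*M*f (F(M, f) = 5*M*f + 12 = 12 + 5*M*f)
Y*(-145) + F(10, -1) = -24*(-145) + (12 + 5*10*(-1)) = 3480 + (12 - 50) = 3480 - 38 = 3442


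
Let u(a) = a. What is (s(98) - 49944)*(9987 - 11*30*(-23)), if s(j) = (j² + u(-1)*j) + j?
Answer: -709056180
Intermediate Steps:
s(j) = j² (s(j) = (j² - j) + j = j²)
(s(98) - 49944)*(9987 - 11*30*(-23)) = (98² - 49944)*(9987 - 11*30*(-23)) = (9604 - 49944)*(9987 - 330*(-23)) = -40340*(9987 + 7590) = -40340*17577 = -709056180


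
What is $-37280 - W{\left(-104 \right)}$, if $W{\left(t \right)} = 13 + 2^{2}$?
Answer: $-37297$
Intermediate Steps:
$W{\left(t \right)} = 17$ ($W{\left(t \right)} = 13 + 4 = 17$)
$-37280 - W{\left(-104 \right)} = -37280 - 17 = -37297$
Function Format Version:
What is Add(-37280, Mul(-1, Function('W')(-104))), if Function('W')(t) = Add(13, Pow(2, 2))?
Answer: -37297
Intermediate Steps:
Function('W')(t) = 17 (Function('W')(t) = Add(13, 4) = 17)
Add(-37280, Mul(-1, Function('W')(-104))) = Add(-37280, Mul(-1, 17)) = Add(-37280, -17) = -37297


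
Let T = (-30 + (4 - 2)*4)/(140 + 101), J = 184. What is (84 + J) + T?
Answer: 64566/241 ≈ 267.91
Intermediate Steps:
T = -22/241 (T = (-30 + 2*4)/241 = (-30 + 8)*(1/241) = -22*1/241 = -22/241 ≈ -0.091286)
(84 + J) + T = (84 + 184) - 22/241 = 268 - 22/241 = 64566/241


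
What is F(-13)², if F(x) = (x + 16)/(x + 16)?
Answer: 1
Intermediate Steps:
F(x) = 1 (F(x) = (16 + x)/(16 + x) = 1)
F(-13)² = 1² = 1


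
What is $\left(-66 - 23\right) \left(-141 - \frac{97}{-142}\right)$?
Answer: $\frac{1773325}{142} \approx 12488.0$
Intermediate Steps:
$\left(-66 - 23\right) \left(-141 - \frac{97}{-142}\right) = \left(-66 - 23\right) \left(-141 - - \frac{97}{142}\right) = - 89 \left(-141 + \frac{97}{142}\right) = \left(-89\right) \left(- \frac{19925}{142}\right) = \frac{1773325}{142}$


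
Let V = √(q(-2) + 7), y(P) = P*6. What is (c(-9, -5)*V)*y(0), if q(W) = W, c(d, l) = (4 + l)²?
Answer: 0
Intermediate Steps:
y(P) = 6*P
V = √5 (V = √(-2 + 7) = √5 ≈ 2.2361)
(c(-9, -5)*V)*y(0) = ((4 - 5)²*√5)*(6*0) = ((-1)²*√5)*0 = (1*√5)*0 = √5*0 = 0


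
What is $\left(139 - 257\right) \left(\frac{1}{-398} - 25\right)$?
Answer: $\frac{587109}{199} \approx 2950.3$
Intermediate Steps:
$\left(139 - 257\right) \left(\frac{1}{-398} - 25\right) = - 118 \left(- \frac{1}{398} - 25\right) = \left(-118\right) \left(- \frac{9951}{398}\right) = \frac{587109}{199}$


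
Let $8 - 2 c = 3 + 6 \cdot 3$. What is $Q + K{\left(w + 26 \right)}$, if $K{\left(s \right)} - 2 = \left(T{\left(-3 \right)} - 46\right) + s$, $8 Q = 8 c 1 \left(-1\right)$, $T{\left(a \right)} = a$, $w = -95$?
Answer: $- \frac{219}{2} \approx -109.5$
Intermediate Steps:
$c = - \frac{13}{2}$ ($c = 4 - \frac{3 + 6 \cdot 3}{2} = 4 - \frac{3 + 18}{2} = 4 - \frac{21}{2} = - \frac{13}{2} \approx -6.5$)
$Q = \frac{13}{2}$ ($Q = \frac{8 \left(\left(- \frac{13}{2}\right) 1\right) \left(-1\right)}{8} = \frac{8 \left(- \frac{13}{2}\right) \left(-1\right)}{8} = \frac{\left(-52\right) \left(-1\right)}{8} = \frac{1}{8} \cdot 52 = \frac{13}{2} \approx 6.5$)
$K{\left(s \right)} = -47 + s$ ($K{\left(s \right)} = 2 + \left(\left(-3 - 46\right) + s\right) = 2 + \left(-49 + s\right) = -47 + s$)
$Q + K{\left(w + 26 \right)} = \frac{13}{2} + \left(-47 + \left(-95 + 26\right)\right) = \frac{13}{2} - 116 = - \frac{219}{2}$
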